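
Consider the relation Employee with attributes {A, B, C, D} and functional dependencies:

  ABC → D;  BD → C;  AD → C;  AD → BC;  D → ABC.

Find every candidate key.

{D}, {A, B, C}

{D}⁺: D→ABC adds A, B, C → {A, B, C, D}.
{A, B, C}⁺: ABC→D adds D → {A, B, C, D}. Minimal: {B, C}⁺ = {B, C}; {A, C}⁺ = {A, C}; {A, B}⁺ = {A, B} — none reach the full schema.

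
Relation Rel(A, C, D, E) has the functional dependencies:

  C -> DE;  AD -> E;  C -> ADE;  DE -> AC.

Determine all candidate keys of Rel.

{C}⁺: C→DE adds D, E; C→ADE adds A → {A, C, D, E}.
{A, D}⁺: AD→E adds E; DE→AC adds C → {A, C, D, E}. Minimal: {D}⁺ = {D}; {A}⁺ = {A} — none reach the full schema.
{D, E}⁺: DE→AC adds A, C → {A, C, D, E}. Minimal: {E}⁺ = {E}; {D}⁺ = {D} — none reach the full schema.

C, AD, DE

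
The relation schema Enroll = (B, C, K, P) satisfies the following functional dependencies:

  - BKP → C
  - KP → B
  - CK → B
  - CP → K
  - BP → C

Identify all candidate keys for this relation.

BP, CP, KP

Attribute P never appears on the right-hand side of any dependency, so P must belong to every candidate key.
{P}⁺ = {P}, which is not all of the schema, so we must add further attributes.
{B, P}⁺: BP→C adds C; CP→K adds K → {B, C, K, P}.
{C, P}⁺: CP→K adds K; KP→B adds B → {B, C, K, P}.
{K, P}⁺: KP→B adds B; BP→C adds C → {B, C, K, P}.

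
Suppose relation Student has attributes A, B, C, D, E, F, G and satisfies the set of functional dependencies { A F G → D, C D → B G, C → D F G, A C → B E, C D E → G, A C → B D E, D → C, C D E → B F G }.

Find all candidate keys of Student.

{A, C}, {A, D}, {A, F, G}

Attribute A never appears on the right-hand side of any dependency, so A must belong to every candidate key.
{A}⁺ = {A}, which is not all of the schema, so we must add further attributes.
{A, C}⁺: C→DFG adds D, F, G; AC→BE adds B, E → {A, B, C, D, E, F, G}. Minimal: {C}⁺ = {B, C, D, F, G}; {A}⁺ = {A} — none reach the full schema.
{A, D}⁺: D→C adds C; CD→BG adds B, G; C→DFG adds F; AC→BE adds E → {A, B, C, D, E, F, G}. Minimal: {D}⁺ = {B, C, D, F, G}; {A}⁺ = {A} — none reach the full schema.
{A, F, G}⁺: AFG→D adds D; D→C adds C; CD→BG adds B; AC→BE adds E → {A, B, C, D, E, F, G}. Minimal: {F, G}⁺ = {F, G}; {A, G}⁺ = {A, G}; {A, F}⁺ = {A, F} — none reach the full schema.
Any other superkey contains one of these as a subset, so there are no further candidate keys.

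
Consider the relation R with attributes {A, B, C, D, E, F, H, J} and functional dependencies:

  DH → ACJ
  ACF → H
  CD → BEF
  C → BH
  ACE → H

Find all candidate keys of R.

Attribute D never appears on the right-hand side of any dependency, so D must belong to every candidate key.
{D}⁺ = {D}, which is not all of the schema, so we must add further attributes.
{C, D}⁺: CD→BEF adds B, E, F; C→BH adds H; DH→ACJ adds A, J → {A, B, C, D, E, F, H, J}. Minimal: {D}⁺ = {D}; {C}⁺ = {B, C, H} — none reach the full schema.
{D, H}⁺: DH→ACJ adds A, C, J; CD→BEF adds B, E, F → {A, B, C, D, E, F, H, J}. Minimal: {H}⁺ = {H}; {D}⁺ = {D} — none reach the full schema.

CD, DH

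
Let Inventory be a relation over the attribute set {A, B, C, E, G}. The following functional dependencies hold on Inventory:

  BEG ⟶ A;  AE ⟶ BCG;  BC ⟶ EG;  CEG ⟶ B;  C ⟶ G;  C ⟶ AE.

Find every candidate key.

{C}⁺: C→G adds G; C→AE adds A, E; AE→BCG adds B → {A, B, C, E, G}.
{A, E}⁺: AE→BCG adds B, C, G → {A, B, C, E, G}.
{B, E, G}⁺: BEG→A adds A; AE→BCG adds C → {A, B, C, E, G}.
Any other superkey contains one of these as a subset, so there are no further candidate keys.

{C}; {A, E}; {B, E, G}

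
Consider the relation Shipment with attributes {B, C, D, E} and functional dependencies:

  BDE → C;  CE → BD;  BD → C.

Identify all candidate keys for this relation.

CE, BDE

Attribute E never appears on the right-hand side of any dependency, so E must belong to every candidate key.
{E}⁺ = {E}, which is not all of the schema, so we must add further attributes.
{C, E}⁺: CE→BD adds B, D → {B, C, D, E}. Minimal: {E}⁺ = {E}; {C}⁺ = {C} — none reach the full schema.
{B, D, E}⁺: BDE→C adds C → {B, C, D, E}. Minimal: {D, E}⁺ = {D, E}; {B, E}⁺ = {B, E}; {B, D}⁺ = {B, C, D} — none reach the full schema.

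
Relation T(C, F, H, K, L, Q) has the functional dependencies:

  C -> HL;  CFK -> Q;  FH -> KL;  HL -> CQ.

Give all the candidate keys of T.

Attribute F never appears on the right-hand side of any dependency, so F must belong to every candidate key.
{F}⁺ = {F}, which is not all of the schema, so we must add further attributes.
{C, F}⁺: C→HL adds H, L; FH→KL adds K; HL→CQ adds Q → {C, F, H, K, L, Q}. Minimal: {F}⁺ = {F}; {C}⁺ = {C, H, L, Q} — none reach the full schema.
{F, H}⁺: FH→KL adds K, L; HL→CQ adds C, Q → {C, F, H, K, L, Q}. Minimal: {H}⁺ = {H}; {F}⁺ = {F} — none reach the full schema.

(C, F); (F, H)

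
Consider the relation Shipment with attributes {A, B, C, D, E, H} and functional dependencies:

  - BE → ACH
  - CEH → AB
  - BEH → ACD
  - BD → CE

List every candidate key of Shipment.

{B, D}⁺: BD→CE adds C, E; BE→ACH adds A, H → {A, B, C, D, E, H}.
{B, E}⁺: BE→ACH adds A, C, H; BEH→ACD adds D → {A, B, C, D, E, H}.
{C, E, H}⁺: CEH→AB adds A, B; BEH→ACD adds D → {A, B, C, D, E, H}.
Any other superkey contains one of these as a subset, so there are no further candidate keys.

{B, D}, {B, E}, {C, E, H}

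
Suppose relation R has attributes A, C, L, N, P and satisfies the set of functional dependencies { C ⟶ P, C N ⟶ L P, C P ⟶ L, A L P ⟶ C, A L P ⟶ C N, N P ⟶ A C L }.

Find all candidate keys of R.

{A, C}; {C, N}; {N, P}; {A, L, P}

{A, C}⁺: C→P adds P; CP→L adds L; ALP→CN adds N → {A, C, L, N, P}. Minimal: {C}⁺ = {C, L, P}; {A}⁺ = {A} — none reach the full schema.
{C, N}⁺: C→P adds P; CN→LP adds L; NP→ACL adds A → {A, C, L, N, P}. Minimal: {N}⁺ = {N}; {C}⁺ = {C, L, P} — none reach the full schema.
{N, P}⁺: NP→ACL adds A, C, L → {A, C, L, N, P}. Minimal: {P}⁺ = {P}; {N}⁺ = {N} — none reach the full schema.
{A, L, P}⁺: ALP→C adds C; ALP→CN adds N → {A, C, L, N, P}. Minimal: {L, P}⁺ = {L, P}; {A, P}⁺ = {A, P}; {A, L}⁺ = {A, L} — none reach the full schema.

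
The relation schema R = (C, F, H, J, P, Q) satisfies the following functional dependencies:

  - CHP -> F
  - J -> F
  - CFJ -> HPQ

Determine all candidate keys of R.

{C, J}

Attributes C, J never appear on any right-hand side, so every candidate key must contain {C, J}.
{C, J}⁺ = {C, F, H, J, P, Q}, which is all of the schema, so {C, J} is the only candidate key.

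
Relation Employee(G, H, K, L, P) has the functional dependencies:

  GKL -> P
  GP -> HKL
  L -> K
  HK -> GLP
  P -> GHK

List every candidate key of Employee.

{P}⁺: P→GHK adds G, H, K; GP→HKL adds L → {G, H, K, L, P}.
{G, L}⁺: L→K adds K; GKL→P adds P; GP→HKL adds H → {G, H, K, L, P}.
{H, K}⁺: HK→GLP adds G, L, P → {G, H, K, L, P}.
{H, L}⁺: L→K adds K; HK→GLP adds G, P → {G, H, K, L, P}.

{P}, {G, L}, {H, K}, {H, L}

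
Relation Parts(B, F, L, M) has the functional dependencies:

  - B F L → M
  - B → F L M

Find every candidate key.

{B}

Attribute B never appears on the right-hand side of any dependency, so B must belong to every candidate key.
{B}⁺ = {B, F, L, M}, which is all of the schema, so {B} is the only candidate key.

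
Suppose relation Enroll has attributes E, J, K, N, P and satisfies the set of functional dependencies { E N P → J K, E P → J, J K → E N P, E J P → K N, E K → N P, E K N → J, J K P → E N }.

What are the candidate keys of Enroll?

{E, K}⁺: EK→NP adds N, P; EKN→J adds J → {E, J, K, N, P}. Minimal: {K}⁺ = {K}; {E}⁺ = {E} — none reach the full schema.
{E, P}⁺: EP→J adds J; EJP→KN adds K, N → {E, J, K, N, P}. Minimal: {P}⁺ = {P}; {E}⁺ = {E} — none reach the full schema.
{J, K}⁺: JK→ENP adds E, N, P → {E, J, K, N, P}. Minimal: {K}⁺ = {K}; {J}⁺ = {J} — none reach the full schema.
Any other superkey contains one of these as a subset, so there are no further candidate keys.

(E, K); (E, P); (J, K)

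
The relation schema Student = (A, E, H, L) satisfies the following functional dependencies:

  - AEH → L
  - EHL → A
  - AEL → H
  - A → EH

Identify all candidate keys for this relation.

{A}; {E, H, L}

{A}⁺: A→EH adds E, H; AEH→L adds L → {A, E, H, L}.
{E, H, L}⁺: EHL→A adds A → {A, E, H, L}.
Any other superkey contains one of these as a subset, so there are no further candidate keys.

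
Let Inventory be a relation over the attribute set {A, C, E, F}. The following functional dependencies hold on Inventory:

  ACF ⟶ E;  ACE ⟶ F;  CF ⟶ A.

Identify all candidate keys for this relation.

{C, F}; {A, C, E}

Attribute C never appears on the right-hand side of any dependency, so C must belong to every candidate key.
{C}⁺ = {C}, which is not all of the schema, so we must add further attributes.
{C, F}⁺: CF→A adds A; ACF→E adds E → {A, C, E, F}.
{A, C, E}⁺: ACE→F adds F → {A, C, E, F}.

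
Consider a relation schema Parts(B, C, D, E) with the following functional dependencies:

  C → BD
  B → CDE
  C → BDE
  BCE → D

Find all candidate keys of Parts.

B, C

{B}⁺: B→CDE adds C, D, E → {B, C, D, E}.
{C}⁺: C→BD adds B, D; B→CDE adds E → {B, C, D, E}.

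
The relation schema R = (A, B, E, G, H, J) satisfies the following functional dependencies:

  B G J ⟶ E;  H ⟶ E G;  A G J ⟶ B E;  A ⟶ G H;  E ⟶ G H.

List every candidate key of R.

{A, J}

Attributes A, J never appear on any right-hand side, so every candidate key must contain {A, J}.
{A, J}⁺ = {A, B, E, G, H, J}, which is all of the schema, so {A, J} is the only candidate key.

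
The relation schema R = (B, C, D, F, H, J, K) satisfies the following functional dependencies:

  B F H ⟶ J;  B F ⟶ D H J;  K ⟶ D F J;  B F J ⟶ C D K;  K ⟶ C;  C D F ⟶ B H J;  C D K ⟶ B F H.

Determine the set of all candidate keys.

K, BF, CDF

{K}⁺: K→DFJ adds D, F, J; K→C adds C; CDF→BHJ adds B, H → {B, C, D, F, H, J, K}.
{B, F}⁺: BF→DHJ adds D, H, J; BFJ→CDK adds C, K → {B, C, D, F, H, J, K}. Minimal: {F}⁺ = {F}; {B}⁺ = {B} — none reach the full schema.
{C, D, F}⁺: CDF→BHJ adds B, H, J; BFJ→CDK adds K → {B, C, D, F, H, J, K}. Minimal: {D, F}⁺ = {D, F}; {C, F}⁺ = {C, F}; {C, D}⁺ = {C, D} — none reach the full schema.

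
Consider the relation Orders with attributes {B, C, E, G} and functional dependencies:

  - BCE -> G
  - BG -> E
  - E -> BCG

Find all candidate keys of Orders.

{E}⁺: E→BCG adds B, C, G → {B, C, E, G}.
{B, G}⁺: BG→E adds E; E→BCG adds C → {B, C, E, G}. Minimal: {G}⁺ = {G}; {B}⁺ = {B} — none reach the full schema.
Any other superkey contains one of these as a subset, so there are no further candidate keys.

E, BG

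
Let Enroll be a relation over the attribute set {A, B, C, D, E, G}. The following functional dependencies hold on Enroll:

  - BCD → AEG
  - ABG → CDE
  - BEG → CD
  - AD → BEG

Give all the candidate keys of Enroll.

{A, D}⁺: AD→BEG adds B, E, G; ABG→CDE adds C → {A, B, C, D, E, G}. Minimal: {D}⁺ = {D}; {A}⁺ = {A} — none reach the full schema.
{A, B, G}⁺: ABG→CDE adds C, D, E → {A, B, C, D, E, G}. Minimal: {B, G}⁺ = {B, G}; {A, G}⁺ = {A, G}; {A, B}⁺ = {A, B} — none reach the full schema.
{B, C, D}⁺: BCD→AEG adds A, E, G → {A, B, C, D, E, G}. Minimal: {C, D}⁺ = {C, D}; {B, D}⁺ = {B, D}; {B, C}⁺ = {B, C} — none reach the full schema.
{B, E, G}⁺: BEG→CD adds C, D; BCD→AEG adds A → {A, B, C, D, E, G}. Minimal: {E, G}⁺ = {E, G}; {B, G}⁺ = {B, G}; {B, E}⁺ = {B, E} — none reach the full schema.

{A, D}, {A, B, G}, {B, C, D}, {B, E, G}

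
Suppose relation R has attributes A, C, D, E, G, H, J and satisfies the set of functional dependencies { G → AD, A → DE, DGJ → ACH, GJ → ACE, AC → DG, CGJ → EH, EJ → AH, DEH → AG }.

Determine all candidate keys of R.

{A, J}, {E, J}, {G, J}

Attribute J never appears on the right-hand side of any dependency, so J must belong to every candidate key.
{J}⁺ = {J}, which is not all of the schema, so we must add further attributes.
{A, J}⁺: A→DE adds D, E; EJ→AH adds H; DEH→AG adds G; DGJ→ACH adds C → {A, C, D, E, G, H, J}.
{E, J}⁺: EJ→AH adds A, H; A→DE adds D; DEH→AG adds G; DGJ→ACH adds C → {A, C, D, E, G, H, J}.
{G, J}⁺: G→AD adds A, D; A→DE adds E; DGJ→ACH adds C, H → {A, C, D, E, G, H, J}.
Any other superkey contains one of these as a subset, so there are no further candidate keys.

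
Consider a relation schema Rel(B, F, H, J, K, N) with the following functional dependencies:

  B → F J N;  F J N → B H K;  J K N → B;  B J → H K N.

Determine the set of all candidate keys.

{B}; {F, J, N}; {J, K, N}

{B}⁺: B→FJN adds F, J, N; FJN→BHK adds H, K → {B, F, H, J, K, N}.
{F, J, N}⁺: FJN→BHK adds B, H, K → {B, F, H, J, K, N}. Minimal: {J, N}⁺ = {J, N}; {F, N}⁺ = {F, N}; {F, J}⁺ = {F, J} — none reach the full schema.
{J, K, N}⁺: JKN→B adds B; BJ→HKN adds H; B→FJN adds F → {B, F, H, J, K, N}. Minimal: {K, N}⁺ = {K, N}; {J, N}⁺ = {J, N}; {J, K}⁺ = {J, K} — none reach the full schema.
Any other superkey contains one of these as a subset, so there are no further candidate keys.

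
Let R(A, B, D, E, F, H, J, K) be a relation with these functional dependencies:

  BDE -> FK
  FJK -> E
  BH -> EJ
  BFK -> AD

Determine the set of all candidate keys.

{B, D, H}⁺: BH→EJ adds E, J; BDE→FK adds F, K; BFK→AD adds A → {A, B, D, E, F, H, J, K}. Minimal: {D, H}⁺ = {D, H}; {B, H}⁺ = {B, E, H, J}; {B, D}⁺ = {B, D} — none reach the full schema.
{B, F, H, K}⁺: BH→EJ adds E, J; BFK→AD adds A, D → {A, B, D, E, F, H, J, K}. Minimal: {F, H, K}⁺ = {F, H, K}; {B, H, K}⁺ = {B, E, H, J, K}; {B, F, K}⁺ = {A, B, D, F, K}; … — none reach the full schema.

BDH, BFHK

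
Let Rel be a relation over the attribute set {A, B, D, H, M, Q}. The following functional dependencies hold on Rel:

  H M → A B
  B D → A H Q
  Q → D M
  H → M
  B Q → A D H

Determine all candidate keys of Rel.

{B, D}⁺: BD→AHQ adds A, H, Q; Q→DM adds M → {A, B, D, H, M, Q}.
{B, Q}⁺: Q→DM adds D, M; BQ→ADH adds A, H → {A, B, D, H, M, Q}.
{D, H}⁺: H→M adds M; HM→AB adds A, B; BD→AHQ adds Q → {A, B, D, H, M, Q}.
{H, Q}⁺: Q→DM adds D, M; HM→AB adds A, B → {A, B, D, H, M, Q}.
Any other superkey contains one of these as a subset, so there are no further candidate keys.

BD, BQ, DH, HQ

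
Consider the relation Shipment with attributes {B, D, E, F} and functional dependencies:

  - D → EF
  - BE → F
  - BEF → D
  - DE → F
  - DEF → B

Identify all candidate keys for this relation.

{D}⁺: D→EF adds E, F; DEF→B adds B → {B, D, E, F}.
{B, E}⁺: BE→F adds F; BEF→D adds D → {B, D, E, F}. Minimal: {E}⁺ = {E}; {B}⁺ = {B} — none reach the full schema.
Any other superkey contains one of these as a subset, so there are no further candidate keys.

{D}; {B, E}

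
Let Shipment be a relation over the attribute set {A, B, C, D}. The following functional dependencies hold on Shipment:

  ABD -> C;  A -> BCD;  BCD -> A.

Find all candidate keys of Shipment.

{A}⁺: A→BCD adds B, C, D → {A, B, C, D}.
{B, C, D}⁺: BCD→A adds A → {A, B, C, D}.

(A), (B, C, D)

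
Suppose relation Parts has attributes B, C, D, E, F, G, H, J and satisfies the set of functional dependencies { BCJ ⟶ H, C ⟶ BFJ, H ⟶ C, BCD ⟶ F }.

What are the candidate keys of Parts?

Attributes D, E, G never appear on any right-hand side, so every candidate key must contain {D, E, G}.
{D, E, G}⁺ = {D, E, G}, which is not all of the schema, so we must add further attributes.
{C, D, E, G}⁺: C→BFJ adds B, F, J; BCJ→H adds H → {B, C, D, E, F, G, H, J}. Minimal: {D, E, G}⁺ = {D, E, G}; {C, E, G}⁺ = {B, C, E, F, G, H, J}; {C, D, G}⁺ = {B, C, D, F, G, H, J}; … — none reach the full schema.
{D, E, G, H}⁺: H→C adds C; C→BFJ adds B, F, J → {B, C, D, E, F, G, H, J}. Minimal: {E, G, H}⁺ = {B, C, E, F, G, H, J}; {D, G, H}⁺ = {B, C, D, F, G, H, J}; {D, E, H}⁺ = {B, C, D, E, F, H, J}; … — none reach the full schema.

{C, D, E, G}, {D, E, G, H}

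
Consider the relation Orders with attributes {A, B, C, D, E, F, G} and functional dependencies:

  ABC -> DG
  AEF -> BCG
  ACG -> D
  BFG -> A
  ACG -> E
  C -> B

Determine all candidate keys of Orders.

{A, C, F}⁺: C→B adds B; ABC→DG adds D, G; ACG→E adds E → {A, B, C, D, E, F, G}.
{A, E, F}⁺: AEF→BCG adds B, C, G; ACG→D adds D → {A, B, C, D, E, F, G}.
{C, F, G}⁺: C→B adds B; BFG→A adds A; ACG→E adds E; ABC→DG adds D → {A, B, C, D, E, F, G}.
{B, E, F, G}⁺: BFG→A adds A; AEF→BCG adds C; ACG→D adds D → {A, B, C, D, E, F, G}.

{A, C, F}, {A, E, F}, {C, F, G}, {B, E, F, G}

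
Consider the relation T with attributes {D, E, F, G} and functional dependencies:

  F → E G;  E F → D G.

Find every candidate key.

Attribute F never appears on the right-hand side of any dependency, so F must belong to every candidate key.
{F}⁺ = {D, E, F, G}, which is all of the schema, so {F} is the only candidate key.

(F)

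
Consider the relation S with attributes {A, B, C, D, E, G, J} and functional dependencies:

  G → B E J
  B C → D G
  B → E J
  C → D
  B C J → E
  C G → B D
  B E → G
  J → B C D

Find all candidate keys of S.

{A, B}⁺: B→EJ adds E, J; BE→G adds G; J→BCD adds C, D → {A, B, C, D, E, G, J}. Minimal: {B}⁺ = {B, C, D, E, G, J}; {A}⁺ = {A} — none reach the full schema.
{A, G}⁺: G→BEJ adds B, E, J; J→BCD adds C, D → {A, B, C, D, E, G, J}. Minimal: {G}⁺ = {B, C, D, E, G, J}; {A}⁺ = {A} — none reach the full schema.
{A, J}⁺: J→BCD adds B, C, D; BC→DG adds G; B→EJ adds E → {A, B, C, D, E, G, J}. Minimal: {J}⁺ = {B, C, D, E, G, J}; {A}⁺ = {A} — none reach the full schema.
Any other superkey contains one of these as a subset, so there are no further candidate keys.

AB, AG, AJ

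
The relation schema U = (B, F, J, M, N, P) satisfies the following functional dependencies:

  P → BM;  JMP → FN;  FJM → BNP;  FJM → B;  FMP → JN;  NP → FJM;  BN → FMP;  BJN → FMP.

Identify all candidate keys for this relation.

BN; FP; JP; NP; FJM

{B, N}⁺: BN→FMP adds F, M, P; FMP→JN adds J → {B, F, J, M, N, P}.
{F, P}⁺: P→BM adds B, M; FMP→JN adds J, N → {B, F, J, M, N, P}.
{J, P}⁺: P→BM adds B, M; JMP→FN adds F, N → {B, F, J, M, N, P}.
{N, P}⁺: P→BM adds B, M; NP→FJM adds F, J → {B, F, J, M, N, P}.
{F, J, M}⁺: FJM→BNP adds B, N, P → {B, F, J, M, N, P}.
Any other superkey contains one of these as a subset, so there are no further candidate keys.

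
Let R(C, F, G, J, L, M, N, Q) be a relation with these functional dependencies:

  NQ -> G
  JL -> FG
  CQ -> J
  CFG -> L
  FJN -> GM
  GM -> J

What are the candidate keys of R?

{C, F, N, Q}, {C, L, N, Q}

Attributes C, N, Q never appear on any right-hand side, so every candidate key must contain {C, N, Q}.
{C, N, Q}⁺ = {C, G, J, N, Q}, which is not all of the schema, so we must add further attributes.
{C, F, N, Q}⁺: NQ→G adds G; CQ→J adds J; CFG→L adds L; FJN→GM adds M → {C, F, G, J, L, M, N, Q}.
{C, L, N, Q}⁺: NQ→G adds G; CQ→J adds J; JL→FG adds F; FJN→GM adds M → {C, F, G, J, L, M, N, Q}.
Any other superkey contains one of these as a subset, so there are no further candidate keys.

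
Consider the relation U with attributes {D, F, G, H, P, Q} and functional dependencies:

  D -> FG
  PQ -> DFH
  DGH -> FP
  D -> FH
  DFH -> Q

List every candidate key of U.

{D}, {P, Q}

{D}⁺: D→FG adds F, G; D→FH adds H; DFH→Q adds Q; DGH→FP adds P → {D, F, G, H, P, Q}.
{P, Q}⁺: PQ→DFH adds D, F, H; D→FG adds G → {D, F, G, H, P, Q}.
Any other superkey contains one of these as a subset, so there are no further candidate keys.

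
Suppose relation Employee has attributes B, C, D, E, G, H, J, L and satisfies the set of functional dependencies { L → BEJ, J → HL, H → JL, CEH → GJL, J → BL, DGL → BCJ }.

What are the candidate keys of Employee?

Attribute D never appears on the right-hand side of any dependency, so D must belong to every candidate key.
{D}⁺ = {D}, which is not all of the schema, so we must add further attributes.
{C, D, H}⁺: H→JL adds J, L; J→BL adds B; L→BEJ adds E; CEH→GJL adds G → {B, C, D, E, G, H, J, L}. Minimal: {D, H}⁺ = {B, D, E, H, J, L}; {C, H}⁺ = {B, C, E, G, H, J, L}; {C, D}⁺ = {C, D} — none reach the full schema.
{C, D, J}⁺: J→HL adds H, L; J→BL adds B; L→BEJ adds E; CEH→GJL adds G → {B, C, D, E, G, H, J, L}. Minimal: {D, J}⁺ = {B, D, E, H, J, L}; {C, J}⁺ = {B, C, E, G, H, J, L}; {C, D}⁺ = {C, D} — none reach the full schema.
{C, D, L}⁺: L→BEJ adds B, E, J; J→HL adds H; CEH→GJL adds G → {B, C, D, E, G, H, J, L}. Minimal: {D, L}⁺ = {B, D, E, H, J, L}; {C, L}⁺ = {B, C, E, G, H, J, L}; {C, D}⁺ = {C, D} — none reach the full schema.
{D, G, H}⁺: H→JL adds J, L; J→BL adds B; DGL→BCJ adds C; L→BEJ adds E → {B, C, D, E, G, H, J, L}. Minimal: {G, H}⁺ = {B, E, G, H, J, L}; {D, H}⁺ = {B, D, E, H, J, L}; {D, G}⁺ = {D, G} — none reach the full schema.
{D, G, J}⁺: J→HL adds H, L; J→BL adds B; DGL→BCJ adds C; L→BEJ adds E → {B, C, D, E, G, H, J, L}. Minimal: {G, J}⁺ = {B, E, G, H, J, L}; {D, J}⁺ = {B, D, E, H, J, L}; {D, G}⁺ = {D, G} — none reach the full schema.
{D, G, L}⁺: L→BEJ adds B, E, J; J→HL adds H; DGL→BCJ adds C → {B, C, D, E, G, H, J, L}. Minimal: {G, L}⁺ = {B, E, G, H, J, L}; {D, L}⁺ = {B, D, E, H, J, L}; {D, G}⁺ = {D, G} — none reach the full schema.

CDH, CDJ, CDL, DGH, DGJ, DGL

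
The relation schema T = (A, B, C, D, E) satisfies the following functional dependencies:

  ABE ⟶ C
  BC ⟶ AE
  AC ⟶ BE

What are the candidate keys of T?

(A, C, D); (B, C, D); (A, B, D, E)

Attribute D never appears on the right-hand side of any dependency, so D must belong to every candidate key.
{D}⁺ = {D}, which is not all of the schema, so we must add further attributes.
{A, C, D}⁺: AC→BE adds B, E → {A, B, C, D, E}. Minimal: {C, D}⁺ = {C, D}; {A, D}⁺ = {A, D}; {A, C}⁺ = {A, B, C, E} — none reach the full schema.
{B, C, D}⁺: BC→AE adds A, E → {A, B, C, D, E}. Minimal: {C, D}⁺ = {C, D}; {B, D}⁺ = {B, D}; {B, C}⁺ = {A, B, C, E} — none reach the full schema.
{A, B, D, E}⁺: ABE→C adds C → {A, B, C, D, E}. Minimal: {B, D, E}⁺ = {B, D, E}; {A, D, E}⁺ = {A, D, E}; {A, B, E}⁺ = {A, B, C, E}; … — none reach the full schema.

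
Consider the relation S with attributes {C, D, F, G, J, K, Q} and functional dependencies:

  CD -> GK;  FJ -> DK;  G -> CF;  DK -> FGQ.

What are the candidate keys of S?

FJ, GJ, CDJ, DJK

Attribute J never appears on the right-hand side of any dependency, so J must belong to every candidate key.
{J}⁺ = {J}, which is not all of the schema, so we must add further attributes.
{F, J}⁺: FJ→DK adds D, K; DK→FGQ adds G, Q; G→CF adds C → {C, D, F, G, J, K, Q}. Minimal: {J}⁺ = {J}; {F}⁺ = {F} — none reach the full schema.
{G, J}⁺: G→CF adds C, F; FJ→DK adds D, K; DK→FGQ adds Q → {C, D, F, G, J, K, Q}. Minimal: {J}⁺ = {J}; {G}⁺ = {C, F, G} — none reach the full schema.
{C, D, J}⁺: CD→GK adds G, K; G→CF adds F; DK→FGQ adds Q → {C, D, F, G, J, K, Q}. Minimal: {D, J}⁺ = {D, J}; {C, J}⁺ = {C, J}; {C, D}⁺ = {C, D, F, G, K, Q} — none reach the full schema.
{D, J, K}⁺: DK→FGQ adds F, G, Q; G→CF adds C → {C, D, F, G, J, K, Q}. Minimal: {J, K}⁺ = {J, K}; {D, K}⁺ = {C, D, F, G, K, Q}; {D, J}⁺ = {D, J} — none reach the full schema.
Any other superkey contains one of these as a subset, so there are no further candidate keys.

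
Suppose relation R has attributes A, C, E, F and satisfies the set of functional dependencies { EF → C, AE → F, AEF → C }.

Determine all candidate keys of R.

(A, E)

Attributes A, E never appear on any right-hand side, so every candidate key must contain {A, E}.
{A, E}⁺ = {A, C, E, F}, which is all of the schema, so {A, E} is the only candidate key.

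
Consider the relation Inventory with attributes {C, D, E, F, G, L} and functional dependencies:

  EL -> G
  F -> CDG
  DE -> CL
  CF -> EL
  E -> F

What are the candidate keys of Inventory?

E, F

{E}⁺: E→F adds F; F→CDG adds C, D, G; DE→CL adds L → {C, D, E, F, G, L}.
{F}⁺: F→CDG adds C, D, G; CF→EL adds E, L → {C, D, E, F, G, L}.
Any other superkey contains one of these as a subset, so there are no further candidate keys.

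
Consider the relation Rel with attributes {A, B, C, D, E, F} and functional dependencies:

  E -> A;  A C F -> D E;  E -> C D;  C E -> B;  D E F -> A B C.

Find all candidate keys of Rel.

(E, F), (A, C, F)

Attribute F never appears on the right-hand side of any dependency, so F must belong to every candidate key.
{F}⁺ = {F}, which is not all of the schema, so we must add further attributes.
{E, F}⁺: E→A adds A; E→CD adds C, D; CE→B adds B → {A, B, C, D, E, F}. Minimal: {F}⁺ = {F}; {E}⁺ = {A, B, C, D, E} — none reach the full schema.
{A, C, F}⁺: ACF→DE adds D, E; CE→B adds B → {A, B, C, D, E, F}. Minimal: {C, F}⁺ = {C, F}; {A, F}⁺ = {A, F}; {A, C}⁺ = {A, C} — none reach the full schema.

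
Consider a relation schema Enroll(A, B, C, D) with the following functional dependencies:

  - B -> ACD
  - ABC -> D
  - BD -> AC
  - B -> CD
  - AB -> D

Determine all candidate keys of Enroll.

{B}

Attribute B never appears on the right-hand side of any dependency, so B must belong to every candidate key.
{B}⁺ = {A, B, C, D}, which is all of the schema, so {B} is the only candidate key.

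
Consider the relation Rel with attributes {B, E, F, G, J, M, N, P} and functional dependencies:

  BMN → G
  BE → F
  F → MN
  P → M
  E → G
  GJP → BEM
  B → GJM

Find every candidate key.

(B, P), (E, J, P), (G, J, P)

Attribute P never appears on the right-hand side of any dependency, so P must belong to every candidate key.
{P}⁺ = {M, P}, which is not all of the schema, so we must add further attributes.
{B, P}⁺: P→M adds M; B→GJM adds G, J; GJP→BEM adds E; BE→F adds F; F→MN adds N → {B, E, F, G, J, M, N, P}. Minimal: {P}⁺ = {M, P}; {B}⁺ = {B, G, J, M} — none reach the full schema.
{E, J, P}⁺: P→M adds M; E→G adds G; GJP→BEM adds B; BE→F adds F; F→MN adds N → {B, E, F, G, J, M, N, P}. Minimal: {J, P}⁺ = {J, M, P}; {E, P}⁺ = {E, G, M, P}; {E, J}⁺ = {E, G, J} — none reach the full schema.
{G, J, P}⁺: P→M adds M; GJP→BEM adds B, E; BE→F adds F; F→MN adds N → {B, E, F, G, J, M, N, P}. Minimal: {J, P}⁺ = {J, M, P}; {G, P}⁺ = {G, M, P}; {G, J}⁺ = {G, J} — none reach the full schema.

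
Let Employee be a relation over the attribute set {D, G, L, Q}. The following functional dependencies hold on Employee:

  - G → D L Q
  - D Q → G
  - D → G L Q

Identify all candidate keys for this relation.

{D}, {G}

{D}⁺: D→GLQ adds G, L, Q → {D, G, L, Q}.
{G}⁺: G→DLQ adds D, L, Q → {D, G, L, Q}.
Any other superkey contains one of these as a subset, so there are no further candidate keys.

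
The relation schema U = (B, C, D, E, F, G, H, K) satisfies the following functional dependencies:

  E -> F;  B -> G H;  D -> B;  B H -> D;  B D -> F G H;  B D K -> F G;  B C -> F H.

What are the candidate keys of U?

(B, C, E, K), (C, D, E, K)

Attributes C, E, K never appear on any right-hand side, so every candidate key must contain {C, E, K}.
{C, E, K}⁺ = {C, E, F, K}, which is not all of the schema, so we must add further attributes.
{B, C, E, K}⁺: E→F adds F; B→GH adds G, H; BH→D adds D → {B, C, D, E, F, G, H, K}. Minimal: {C, E, K}⁺ = {C, E, F, K}; {B, E, K}⁺ = {B, D, E, F, G, H, K}; {B, C, K}⁺ = {B, C, D, F, G, H, K}; … — none reach the full schema.
{C, D, E, K}⁺: E→F adds F; D→B adds B; BD→FGH adds G, H → {B, C, D, E, F, G, H, K}. Minimal: {D, E, K}⁺ = {B, D, E, F, G, H, K}; {C, E, K}⁺ = {C, E, F, K}; {C, D, K}⁺ = {B, C, D, F, G, H, K}; … — none reach the full schema.
Any other superkey contains one of these as a subset, so there are no further candidate keys.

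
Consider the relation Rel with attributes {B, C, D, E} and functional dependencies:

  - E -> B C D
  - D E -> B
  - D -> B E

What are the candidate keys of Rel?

{D}⁺: D→BE adds B, E; E→BCD adds C → {B, C, D, E}.
{E}⁺: E→BCD adds B, C, D → {B, C, D, E}.
Any other superkey contains one of these as a subset, so there are no further candidate keys.

(D), (E)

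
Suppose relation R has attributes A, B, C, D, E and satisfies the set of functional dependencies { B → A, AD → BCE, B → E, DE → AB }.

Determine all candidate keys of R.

Attribute D never appears on the right-hand side of any dependency, so D must belong to every candidate key.
{D}⁺ = {D}, which is not all of the schema, so we must add further attributes.
{A, D}⁺: AD→BCE adds B, C, E → {A, B, C, D, E}. Minimal: {D}⁺ = {D}; {A}⁺ = {A} — none reach the full schema.
{B, D}⁺: B→A adds A; AD→BCE adds C, E → {A, B, C, D, E}. Minimal: {D}⁺ = {D}; {B}⁺ = {A, B, E} — none reach the full schema.
{D, E}⁺: DE→AB adds A, B; AD→BCE adds C → {A, B, C, D, E}. Minimal: {E}⁺ = {E}; {D}⁺ = {D} — none reach the full schema.

{A, D}, {B, D}, {D, E}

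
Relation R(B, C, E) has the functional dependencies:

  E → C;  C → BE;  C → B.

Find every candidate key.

C, E

{C}⁺: C→BE adds B, E → {B, C, E}.
{E}⁺: E→C adds C; C→BE adds B → {B, C, E}.
Any other superkey contains one of these as a subset, so there are no further candidate keys.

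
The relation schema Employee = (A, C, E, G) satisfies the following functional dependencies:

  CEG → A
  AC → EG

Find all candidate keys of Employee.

Attribute C never appears on the right-hand side of any dependency, so C must belong to every candidate key.
{C}⁺ = {C}, which is not all of the schema, so we must add further attributes.
{A, C}⁺: AC→EG adds E, G → {A, C, E, G}. Minimal: {C}⁺ = {C}; {A}⁺ = {A} — none reach the full schema.
{C, E, G}⁺: CEG→A adds A → {A, C, E, G}. Minimal: {E, G}⁺ = {E, G}; {C, G}⁺ = {C, G}; {C, E}⁺ = {C, E} — none reach the full schema.

(A, C), (C, E, G)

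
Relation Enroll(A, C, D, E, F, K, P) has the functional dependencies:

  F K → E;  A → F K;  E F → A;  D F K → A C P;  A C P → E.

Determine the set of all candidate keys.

Attribute D never appears on the right-hand side of any dependency, so D must belong to every candidate key.
{D}⁺ = {D}, which is not all of the schema, so we must add further attributes.
{A, D}⁺: A→FK adds F, K; DFK→ACP adds C, P; ACP→E adds E → {A, C, D, E, F, K, P}.
{D, E, F}⁺: EF→A adds A; A→FK adds K; DFK→ACP adds C, P → {A, C, D, E, F, K, P}.
{D, F, K}⁺: FK→E adds E; EF→A adds A; DFK→ACP adds C, P → {A, C, D, E, F, K, P}.
Any other superkey contains one of these as a subset, so there are no further candidate keys.

{A, D}; {D, E, F}; {D, F, K}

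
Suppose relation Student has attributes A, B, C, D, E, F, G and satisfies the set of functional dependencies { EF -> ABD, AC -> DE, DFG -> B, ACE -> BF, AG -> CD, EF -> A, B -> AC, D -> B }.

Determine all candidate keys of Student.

Attribute G never appears on the right-hand side of any dependency, so G must belong to every candidate key.
{G}⁺ = {G}, which is not all of the schema, so we must add further attributes.
{A, G}⁺: AG→CD adds C, D; D→B adds B; AC→DE adds E; ACE→BF adds F → {A, B, C, D, E, F, G}. Minimal: {G}⁺ = {G}; {A}⁺ = {A} — none reach the full schema.
{B, G}⁺: B→AC adds A, C; AC→DE adds D, E; ACE→BF adds F → {A, B, C, D, E, F, G}. Minimal: {G}⁺ = {G}; {B}⁺ = {A, B, C, D, E, F} — none reach the full schema.
{D, G}⁺: D→B adds B; B→AC adds A, C; AC→DE adds E; ACE→BF adds F → {A, B, C, D, E, F, G}. Minimal: {G}⁺ = {G}; {D}⁺ = {A, B, C, D, E, F} — none reach the full schema.
{E, F, G}⁺: EF→ABD adds A, B, D; AG→CD adds C → {A, B, C, D, E, F, G}. Minimal: {F, G}⁺ = {F, G}; {E, G}⁺ = {E, G}; {E, F}⁺ = {A, B, C, D, E, F} — none reach the full schema.
Any other superkey contains one of these as a subset, so there are no further candidate keys.

{A, G}, {B, G}, {D, G}, {E, F, G}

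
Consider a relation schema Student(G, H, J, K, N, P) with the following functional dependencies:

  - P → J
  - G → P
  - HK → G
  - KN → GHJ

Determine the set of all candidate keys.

KN

{K, N}⁺: KN→GHJ adds G, H, J; G→P adds P → {G, H, J, K, N, P}.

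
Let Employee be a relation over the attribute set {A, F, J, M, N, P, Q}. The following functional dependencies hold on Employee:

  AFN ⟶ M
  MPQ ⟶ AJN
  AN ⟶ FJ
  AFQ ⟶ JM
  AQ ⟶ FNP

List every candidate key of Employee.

Attribute Q never appears on the right-hand side of any dependency, so Q must belong to every candidate key.
{Q}⁺ = {Q}, which is not all of the schema, so we must add further attributes.
{A, Q}⁺: AQ→FNP adds F, N, P; AFN→M adds M; MPQ→AJN adds J → {A, F, J, M, N, P, Q}. Minimal: {Q}⁺ = {Q}; {A}⁺ = {A} — none reach the full schema.
{M, P, Q}⁺: MPQ→AJN adds A, J, N; AN→FJ adds F → {A, F, J, M, N, P, Q}. Minimal: {P, Q}⁺ = {P, Q}; {M, Q}⁺ = {M, Q}; {M, P}⁺ = {M, P} — none reach the full schema.
Any other superkey contains one of these as a subset, so there are no further candidate keys.

{A, Q}; {M, P, Q}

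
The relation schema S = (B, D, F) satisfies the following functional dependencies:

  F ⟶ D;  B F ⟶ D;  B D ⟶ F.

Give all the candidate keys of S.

{B, D}⁺: BD→F adds F → {B, D, F}. Minimal: {D}⁺ = {D}; {B}⁺ = {B} — none reach the full schema.
{B, F}⁺: F→D adds D → {B, D, F}. Minimal: {F}⁺ = {D, F}; {B}⁺ = {B} — none reach the full schema.
Any other superkey contains one of these as a subset, so there are no further candidate keys.

{B, D}, {B, F}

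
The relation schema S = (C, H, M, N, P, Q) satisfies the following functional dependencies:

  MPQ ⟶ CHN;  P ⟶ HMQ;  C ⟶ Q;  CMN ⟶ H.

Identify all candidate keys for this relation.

Attribute P never appears on the right-hand side of any dependency, so P must belong to every candidate key.
{P}⁺ = {C, H, M, N, P, Q}, which is all of the schema, so {P} is the only candidate key.

{P}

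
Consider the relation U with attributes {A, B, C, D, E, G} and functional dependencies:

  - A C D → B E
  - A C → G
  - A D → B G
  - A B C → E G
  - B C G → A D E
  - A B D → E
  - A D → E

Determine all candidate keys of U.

{A, B, C}⁺: AC→G adds G; ABC→EG adds E; BCG→ADE adds D → {A, B, C, D, E, G}.
{A, C, D}⁺: ACD→BE adds B, E; AC→G adds G → {A, B, C, D, E, G}.
{B, C, G}⁺: BCG→ADE adds A, D, E → {A, B, C, D, E, G}.

{A, B, C}, {A, C, D}, {B, C, G}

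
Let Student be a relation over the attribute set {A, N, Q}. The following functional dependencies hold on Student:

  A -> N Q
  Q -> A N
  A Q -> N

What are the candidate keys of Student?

A, Q

{A}⁺: A→NQ adds N, Q → {A, N, Q}.
{Q}⁺: Q→AN adds A, N → {A, N, Q}.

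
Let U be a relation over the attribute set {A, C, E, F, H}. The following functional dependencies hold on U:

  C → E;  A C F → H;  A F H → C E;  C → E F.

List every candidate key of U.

Attribute A never appears on the right-hand side of any dependency, so A must belong to every candidate key.
{A}⁺ = {A}, which is not all of the schema, so we must add further attributes.
{A, C}⁺: C→E adds E; C→EF adds F; ACF→H adds H → {A, C, E, F, H}.
{A, F, H}⁺: AFH→CE adds C, E → {A, C, E, F, H}.
Any other superkey contains one of these as a subset, so there are no further candidate keys.

{A, C}, {A, F, H}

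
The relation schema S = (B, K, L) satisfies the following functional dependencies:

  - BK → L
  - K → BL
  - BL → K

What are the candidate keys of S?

{K}⁺: K→BL adds B, L → {B, K, L}.
{B, L}⁺: BL→K adds K → {B, K, L}. Minimal: {L}⁺ = {L}; {B}⁺ = {B} — none reach the full schema.

{K}, {B, L}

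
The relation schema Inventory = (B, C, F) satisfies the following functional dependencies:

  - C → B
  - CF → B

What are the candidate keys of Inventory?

Attributes C, F never appear on any right-hand side, so every candidate key must contain {C, F}.
{C, F}⁺ = {B, C, F}, which is all of the schema, so {C, F} is the only candidate key.

(C, F)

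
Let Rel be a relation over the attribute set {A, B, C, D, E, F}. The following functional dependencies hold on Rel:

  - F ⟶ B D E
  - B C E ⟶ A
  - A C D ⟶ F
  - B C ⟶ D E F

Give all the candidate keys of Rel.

Attribute C never appears on the right-hand side of any dependency, so C must belong to every candidate key.
{C}⁺ = {C}, which is not all of the schema, so we must add further attributes.
{B, C}⁺: BC→DEF adds D, E, F; BCE→A adds A → {A, B, C, D, E, F}. Minimal: {C}⁺ = {C}; {B}⁺ = {B} — none reach the full schema.
{C, F}⁺: F→BDE adds B, D, E; BCE→A adds A → {A, B, C, D, E, F}. Minimal: {F}⁺ = {B, D, E, F}; {C}⁺ = {C} — none reach the full schema.
{A, C, D}⁺: ACD→F adds F; F→BDE adds B, E → {A, B, C, D, E, F}. Minimal: {C, D}⁺ = {C, D}; {A, D}⁺ = {A, D}; {A, C}⁺ = {A, C} — none reach the full schema.

(B, C), (C, F), (A, C, D)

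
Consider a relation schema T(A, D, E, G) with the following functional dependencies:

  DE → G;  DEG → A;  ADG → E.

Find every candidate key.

{D, E}, {A, D, G}

Attribute D never appears on the right-hand side of any dependency, so D must belong to every candidate key.
{D}⁺ = {D}, which is not all of the schema, so we must add further attributes.
{D, E}⁺: DE→G adds G; DEG→A adds A → {A, D, E, G}. Minimal: {E}⁺ = {E}; {D}⁺ = {D} — none reach the full schema.
{A, D, G}⁺: ADG→E adds E → {A, D, E, G}. Minimal: {D, G}⁺ = {D, G}; {A, G}⁺ = {A, G}; {A, D}⁺ = {A, D} — none reach the full schema.
Any other superkey contains one of these as a subset, so there are no further candidate keys.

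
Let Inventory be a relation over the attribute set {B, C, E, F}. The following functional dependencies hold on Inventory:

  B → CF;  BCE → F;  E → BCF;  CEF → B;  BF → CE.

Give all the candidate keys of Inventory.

{B}⁺: B→CF adds C, F; BF→CE adds E → {B, C, E, F}.
{E}⁺: E→BCF adds B, C, F → {B, C, E, F}.
Any other superkey contains one of these as a subset, so there are no further candidate keys.

(B), (E)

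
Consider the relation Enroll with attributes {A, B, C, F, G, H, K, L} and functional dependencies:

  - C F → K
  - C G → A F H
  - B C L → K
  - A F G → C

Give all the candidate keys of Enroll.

Attributes B, G, L never appear on any right-hand side, so every candidate key must contain {B, G, L}.
{B, G, L}⁺ = {B, G, L}, which is not all of the schema, so we must add further attributes.
{B, C, G, L}⁺: CG→AFH adds A, F, H; BCL→K adds K → {A, B, C, F, G, H, K, L}.
{A, B, F, G, L}⁺: AFG→C adds C; CF→K adds K; CG→AFH adds H → {A, B, C, F, G, H, K, L}.

{B, C, G, L}, {A, B, F, G, L}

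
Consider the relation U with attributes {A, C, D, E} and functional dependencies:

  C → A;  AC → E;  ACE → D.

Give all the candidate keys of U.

{C}

Attribute C never appears on the right-hand side of any dependency, so C must belong to every candidate key.
{C}⁺ = {A, C, D, E}, which is all of the schema, so {C} is the only candidate key.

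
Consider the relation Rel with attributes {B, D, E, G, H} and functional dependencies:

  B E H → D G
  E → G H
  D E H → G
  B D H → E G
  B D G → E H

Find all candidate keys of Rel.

{B, E}, {B, D, G}, {B, D, H}

Attribute B never appears on the right-hand side of any dependency, so B must belong to every candidate key.
{B}⁺ = {B}, which is not all of the schema, so we must add further attributes.
{B, E}⁺: E→GH adds G, H; BEH→DG adds D → {B, D, E, G, H}.
{B, D, G}⁺: BDG→EH adds E, H → {B, D, E, G, H}.
{B, D, H}⁺: BDH→EG adds E, G → {B, D, E, G, H}.
Any other superkey contains one of these as a subset, so there are no further candidate keys.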